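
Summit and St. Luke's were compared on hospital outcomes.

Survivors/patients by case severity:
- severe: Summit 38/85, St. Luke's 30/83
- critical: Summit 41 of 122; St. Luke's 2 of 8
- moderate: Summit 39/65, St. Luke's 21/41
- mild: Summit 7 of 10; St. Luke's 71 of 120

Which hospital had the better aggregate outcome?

St. Luke's

Severe: Summit 38/85 = 44.7%, St. Luke's 30/83 = 36.1% → Summit
Critical: Summit 41/122 = 33.6%, St. Luke's 2/8 = 25.0% → Summit
Moderate: Summit 39/65 = 60.0%, St. Luke's 21/41 = 51.2% → Summit
Mild: Summit 7/10 = 70.0%, St. Luke's 71/120 = 59.2% → Summit
Overall: Summit 125/282 = 44.3%, St. Luke's 124/252 = 49.2% → St. Luke's
(Summit wins every case group but St. Luke's wins overall — Summit's patients skew toward the low-rate critical group.)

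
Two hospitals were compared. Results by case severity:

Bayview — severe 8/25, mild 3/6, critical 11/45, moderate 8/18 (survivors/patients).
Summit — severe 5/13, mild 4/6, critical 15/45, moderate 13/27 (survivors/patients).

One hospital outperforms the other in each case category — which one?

Summit

Severe: Bayview 8/25 = 32.0%, Summit 5/13 = 38.5% → Summit
Mild: Bayview 3/6 = 50.0%, Summit 4/6 = 66.7% → Summit
Critical: Bayview 11/45 = 24.4%, Summit 15/45 = 33.3% → Summit
Moderate: Bayview 8/18 = 44.4%, Summit 13/27 = 48.1% → Summit
Summit has the higher rate in all 4 groups.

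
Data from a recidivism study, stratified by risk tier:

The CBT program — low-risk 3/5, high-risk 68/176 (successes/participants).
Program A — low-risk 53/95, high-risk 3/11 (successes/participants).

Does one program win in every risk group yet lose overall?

Yes

Low-risk: the CBT program 3/5 = 60.0%, Program A 53/95 = 55.8% → the CBT program
High-risk: the CBT program 68/176 = 38.6%, Program A 3/11 = 27.3% → the CBT program
Overall: the CBT program 71/181 = 39.2%, Program A 56/106 = 52.8% → Program A
The CBT program wins each risk group but Program A wins overall — the comparison reverses. The CBT program's participants skew toward high-risk, which has a lower base rate.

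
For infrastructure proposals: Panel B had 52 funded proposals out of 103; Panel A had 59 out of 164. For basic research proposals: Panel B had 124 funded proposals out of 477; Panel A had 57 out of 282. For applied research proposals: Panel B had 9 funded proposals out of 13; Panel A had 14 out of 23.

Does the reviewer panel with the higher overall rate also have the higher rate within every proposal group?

Yes

Infrastructure: Panel B 52/103 = 50.5%, Panel A 59/164 = 36.0% → Panel B
Basic research: Panel B 124/477 = 26.0%, Panel A 57/282 = 20.2% → Panel B
Applied research: Panel B 9/13 = 69.2%, Panel A 14/23 = 60.9% → Panel B
Overall: Panel B 185/593 = 31.2%, Panel A 130/469 = 27.7% → Panel B
Panel B wins overall and in every proposal group — no reversal.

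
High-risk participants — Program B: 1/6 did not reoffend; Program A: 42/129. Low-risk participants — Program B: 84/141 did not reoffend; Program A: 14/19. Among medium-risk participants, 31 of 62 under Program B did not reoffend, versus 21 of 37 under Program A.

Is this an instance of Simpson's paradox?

High-risk: Program B 1/6 = 16.7%, Program A 42/129 = 32.6% → Program A
Low-risk: Program B 84/141 = 59.6%, Program A 14/19 = 73.7% → Program A
Medium-risk: Program B 31/62 = 50.0%, Program A 21/37 = 56.8% → Program A
Overall: Program B 116/209 = 55.5%, Program A 77/185 = 41.6% → Program B
Program A wins each risk group but Program B wins overall — the comparison reverses. Program A's participants skew toward high-risk, which has a lower base rate.

Yes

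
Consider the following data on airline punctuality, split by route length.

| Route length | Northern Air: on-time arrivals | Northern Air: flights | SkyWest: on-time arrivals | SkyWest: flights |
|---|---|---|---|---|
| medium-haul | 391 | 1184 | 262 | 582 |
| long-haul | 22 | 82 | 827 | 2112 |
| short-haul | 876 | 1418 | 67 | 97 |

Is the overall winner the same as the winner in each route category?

Medium-haul: Northern Air 391/1184 = 33.0%, SkyWest 262/582 = 45.0% → SkyWest
Long-haul: Northern Air 22/82 = 26.8%, SkyWest 827/2112 = 39.2% → SkyWest
Short-haul: Northern Air 876/1418 = 61.8%, SkyWest 67/97 = 69.1% → SkyWest
Overall: Northern Air 1289/2684 = 48.0%, SkyWest 1156/2791 = 41.4% → Northern Air
SkyWest wins each route group but Northern Air wins overall — the comparison reverses. SkyWest's flights skew toward long-haul, which has a lower base rate.

No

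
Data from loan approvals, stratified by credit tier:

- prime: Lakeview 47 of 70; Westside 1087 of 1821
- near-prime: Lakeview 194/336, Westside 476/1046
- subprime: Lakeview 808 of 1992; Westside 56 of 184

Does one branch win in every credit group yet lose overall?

Prime: Lakeview 47/70 = 67.1%, Westside 1087/1821 = 59.7% → Lakeview
Near-prime: Lakeview 194/336 = 57.7%, Westside 476/1046 = 45.5% → Lakeview
Subprime: Lakeview 808/1992 = 40.6%, Westside 56/184 = 30.4% → Lakeview
Overall: Lakeview 1049/2398 = 43.7%, Westside 1619/3051 = 53.1% → Westside
Lakeview wins each credit group but Westside wins overall — the comparison reverses. Lakeview's applications skew toward subprime, which has a lower base rate.

Yes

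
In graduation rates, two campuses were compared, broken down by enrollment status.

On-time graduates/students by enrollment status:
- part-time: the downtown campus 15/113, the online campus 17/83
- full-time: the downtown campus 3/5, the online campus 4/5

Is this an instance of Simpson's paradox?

Part-time: the downtown campus 15/113 = 13.3%, the online campus 17/83 = 20.5% → the online campus
Full-time: the downtown campus 3/5 = 60.0%, the online campus 4/5 = 80.0% → the online campus
Overall: the downtown campus 18/118 = 15.3%, the online campus 21/88 = 23.9% → the online campus
The online campus wins overall and in every enrollment group — no reversal.

No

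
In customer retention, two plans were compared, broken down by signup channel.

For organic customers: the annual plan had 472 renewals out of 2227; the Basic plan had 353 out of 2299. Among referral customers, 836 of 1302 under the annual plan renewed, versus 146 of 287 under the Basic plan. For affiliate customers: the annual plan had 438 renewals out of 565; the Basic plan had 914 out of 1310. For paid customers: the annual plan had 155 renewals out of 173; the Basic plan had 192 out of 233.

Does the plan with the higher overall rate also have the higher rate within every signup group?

Yes

Organic: the annual plan 472/2227 = 21.2%, the Basic plan 353/2299 = 15.4% → the annual plan
Referral: the annual plan 836/1302 = 64.2%, the Basic plan 146/287 = 50.9% → the annual plan
Affiliate: the annual plan 438/565 = 77.5%, the Basic plan 914/1310 = 69.8% → the annual plan
Paid: the annual plan 155/173 = 89.6%, the Basic plan 192/233 = 82.4% → the annual plan
Overall: the annual plan 1901/4267 = 44.6%, the Basic plan 1605/4129 = 38.9% → the annual plan
The annual plan wins overall and in every signup group — no reversal.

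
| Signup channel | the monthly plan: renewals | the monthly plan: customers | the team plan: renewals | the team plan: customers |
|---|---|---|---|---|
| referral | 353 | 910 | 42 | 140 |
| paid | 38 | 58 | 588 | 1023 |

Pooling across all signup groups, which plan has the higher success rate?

Referral: the monthly plan 353/910 = 38.8%, the team plan 42/140 = 30.0% → the monthly plan
Paid: the monthly plan 38/58 = 65.5%, the team plan 588/1023 = 57.5% → the monthly plan
Overall: the monthly plan 391/968 = 40.4%, the team plan 630/1163 = 54.2% → the team plan
(The monthly plan wins every signup group but the team plan wins overall — the monthly plan's customers skew toward the low-rate referral group.)

the team plan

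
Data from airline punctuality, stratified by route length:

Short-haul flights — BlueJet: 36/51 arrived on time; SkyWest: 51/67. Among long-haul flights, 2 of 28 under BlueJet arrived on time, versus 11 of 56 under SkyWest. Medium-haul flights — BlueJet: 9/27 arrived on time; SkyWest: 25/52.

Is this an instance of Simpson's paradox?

Short-haul: BlueJet 36/51 = 70.6%, SkyWest 51/67 = 76.1% → SkyWest
Long-haul: BlueJet 2/28 = 7.1%, SkyWest 11/56 = 19.6% → SkyWest
Medium-haul: BlueJet 9/27 = 33.3%, SkyWest 25/52 = 48.1% → SkyWest
Overall: BlueJet 47/106 = 44.3%, SkyWest 87/175 = 49.7% → SkyWest
SkyWest wins overall and in every route group — no reversal.

No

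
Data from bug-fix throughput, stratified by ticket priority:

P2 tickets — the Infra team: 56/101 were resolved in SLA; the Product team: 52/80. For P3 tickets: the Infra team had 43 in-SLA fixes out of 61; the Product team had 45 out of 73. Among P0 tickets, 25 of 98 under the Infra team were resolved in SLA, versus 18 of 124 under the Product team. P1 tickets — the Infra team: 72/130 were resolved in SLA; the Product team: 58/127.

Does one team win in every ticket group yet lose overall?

No

P2: the Infra team 56/101 = 55.4%, the Product team 52/80 = 65.0% → the Product team
P3: the Infra team 43/61 = 70.5%, the Product team 45/73 = 61.6% → the Infra team
P0: the Infra team 25/98 = 25.5%, the Product team 18/124 = 14.5% → the Infra team
P1: the Infra team 72/130 = 55.4%, the Product team 58/127 = 45.7% → the Infra team
Overall: the Infra team 196/390 = 50.3%, the Product team 173/404 = 42.8% → the Infra team
Neither sweeps: the Infra team wins 3 of 4 groups, the Product team wins 1. The Infra team wins overall but not every group — no Simpson reversal.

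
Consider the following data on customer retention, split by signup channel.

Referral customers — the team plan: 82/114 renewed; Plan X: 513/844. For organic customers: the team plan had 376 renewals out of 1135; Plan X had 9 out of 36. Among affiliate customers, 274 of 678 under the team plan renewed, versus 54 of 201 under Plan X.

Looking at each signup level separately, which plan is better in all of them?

Referral: the team plan 82/114 = 71.9%, Plan X 513/844 = 60.8% → the team plan
Organic: the team plan 376/1135 = 33.1%, Plan X 9/36 = 25.0% → the team plan
Affiliate: the team plan 274/678 = 40.4%, Plan X 54/201 = 26.9% → the team plan
The team plan has the higher rate in all 3 groups.

the team plan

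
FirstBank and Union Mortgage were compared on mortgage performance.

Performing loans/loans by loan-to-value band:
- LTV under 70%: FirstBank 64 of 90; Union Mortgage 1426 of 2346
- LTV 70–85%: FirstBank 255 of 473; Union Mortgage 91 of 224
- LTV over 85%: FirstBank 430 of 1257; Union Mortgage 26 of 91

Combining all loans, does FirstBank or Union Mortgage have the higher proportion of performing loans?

LTV under 70%: FirstBank 64/90 = 71.1%, Union Mortgage 1426/2346 = 60.8% → FirstBank
LTV 70–85%: FirstBank 255/473 = 53.9%, Union Mortgage 91/224 = 40.6% → FirstBank
LTV over 85%: FirstBank 430/1257 = 34.2%, Union Mortgage 26/91 = 28.6% → FirstBank
Overall: FirstBank 749/1820 = 41.2%, Union Mortgage 1543/2661 = 58.0% → Union Mortgage
(FirstBank wins every loan-to-value group but Union Mortgage wins overall — FirstBank's loans skew toward the low-rate LTV over 85% group.)

Union Mortgage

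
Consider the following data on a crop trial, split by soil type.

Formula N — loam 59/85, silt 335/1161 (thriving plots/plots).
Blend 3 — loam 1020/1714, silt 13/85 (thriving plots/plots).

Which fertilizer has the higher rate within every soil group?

Formula N

Loam: Formula N 59/85 = 69.4%, Blend 3 1020/1714 = 59.5% → Formula N
Silt: Formula N 335/1161 = 28.9%, Blend 3 13/85 = 15.3% → Formula N
Formula N has the higher rate in both groups.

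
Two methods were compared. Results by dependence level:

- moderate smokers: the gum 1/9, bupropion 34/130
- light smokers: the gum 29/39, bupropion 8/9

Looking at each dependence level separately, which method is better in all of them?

Moderate smokers: the gum 1/9 = 11.1%, bupropion 34/130 = 26.2% → bupropion
Light smokers: the gum 29/39 = 74.4%, bupropion 8/9 = 88.9% → bupropion
Bupropion has the higher rate in both groups.

bupropion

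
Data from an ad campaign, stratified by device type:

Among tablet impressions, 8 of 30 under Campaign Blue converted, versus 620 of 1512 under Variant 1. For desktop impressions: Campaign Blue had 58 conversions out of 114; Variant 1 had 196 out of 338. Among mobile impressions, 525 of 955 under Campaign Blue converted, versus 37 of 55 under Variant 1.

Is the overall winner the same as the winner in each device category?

Tablet: Campaign Blue 8/30 = 26.7%, Variant 1 620/1512 = 41.0% → Variant 1
Desktop: Campaign Blue 58/114 = 50.9%, Variant 1 196/338 = 58.0% → Variant 1
Mobile: Campaign Blue 525/955 = 55.0%, Variant 1 37/55 = 67.3% → Variant 1
Overall: Campaign Blue 591/1099 = 53.8%, Variant 1 853/1905 = 44.8% → Campaign Blue
Variant 1 wins each device group but Campaign Blue wins overall — the comparison reverses. Variant 1's impressions skew toward tablet, which has a lower base rate.

No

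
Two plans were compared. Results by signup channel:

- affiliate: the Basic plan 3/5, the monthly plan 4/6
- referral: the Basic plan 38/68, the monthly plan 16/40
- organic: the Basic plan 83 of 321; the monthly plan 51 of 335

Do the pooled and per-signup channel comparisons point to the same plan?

No

Affiliate: the Basic plan 3/5 = 60.0%, the monthly plan 4/6 = 66.7% → the monthly plan
Referral: the Basic plan 38/68 = 55.9%, the monthly plan 16/40 = 40.0% → the Basic plan
Organic: the Basic plan 83/321 = 25.9%, the monthly plan 51/335 = 15.2% → the Basic plan
Overall: the Basic plan 124/394 = 31.5%, the monthly plan 71/381 = 18.6% → the Basic plan
Neither sweeps: the Basic plan wins 2 of 3 groups, the monthly plan wins 1. The Basic plan wins overall but not every group — no Simpson reversal.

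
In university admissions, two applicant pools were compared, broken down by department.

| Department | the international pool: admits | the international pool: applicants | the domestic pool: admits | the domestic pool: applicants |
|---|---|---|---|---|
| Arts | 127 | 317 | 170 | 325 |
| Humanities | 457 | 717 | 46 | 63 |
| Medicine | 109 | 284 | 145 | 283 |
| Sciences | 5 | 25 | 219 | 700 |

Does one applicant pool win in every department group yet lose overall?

Yes

Arts: the international pool 127/317 = 40.1%, the domestic pool 170/325 = 52.3% → the domestic pool
Humanities: the international pool 457/717 = 63.7%, the domestic pool 46/63 = 73.0% → the domestic pool
Medicine: the international pool 109/284 = 38.4%, the domestic pool 145/283 = 51.2% → the domestic pool
Sciences: the international pool 5/25 = 20.0%, the domestic pool 219/700 = 31.3% → the domestic pool
Overall: the international pool 698/1343 = 52.0%, the domestic pool 580/1371 = 42.3% → the international pool
The domestic pool wins each department group but the international pool wins overall — the comparison reverses. The domestic pool's applicants skew toward Sciences, which has a lower base rate.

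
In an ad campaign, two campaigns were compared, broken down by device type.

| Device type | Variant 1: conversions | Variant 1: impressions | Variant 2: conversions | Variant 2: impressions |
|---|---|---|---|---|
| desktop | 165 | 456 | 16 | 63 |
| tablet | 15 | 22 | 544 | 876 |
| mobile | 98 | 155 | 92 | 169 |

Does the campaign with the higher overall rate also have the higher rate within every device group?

Desktop: Variant 1 165/456 = 36.2%, Variant 2 16/63 = 25.4% → Variant 1
Tablet: Variant 1 15/22 = 68.2%, Variant 2 544/876 = 62.1% → Variant 1
Mobile: Variant 1 98/155 = 63.2%, Variant 2 92/169 = 54.4% → Variant 1
Overall: Variant 1 278/633 = 43.9%, Variant 2 652/1108 = 58.8% → Variant 2
Variant 1 wins each device group but Variant 2 wins overall — the comparison reverses. Variant 1's impressions skew toward desktop, which has a lower base rate.

No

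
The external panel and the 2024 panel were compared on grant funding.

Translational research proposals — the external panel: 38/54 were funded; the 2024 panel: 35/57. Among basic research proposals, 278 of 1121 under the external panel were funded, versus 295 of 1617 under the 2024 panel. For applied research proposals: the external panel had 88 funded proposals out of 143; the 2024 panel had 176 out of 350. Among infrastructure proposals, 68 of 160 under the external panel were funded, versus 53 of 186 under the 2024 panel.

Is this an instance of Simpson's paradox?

Translational research: the external panel 38/54 = 70.4%, the 2024 panel 35/57 = 61.4% → the external panel
Basic research: the external panel 278/1121 = 24.8%, the 2024 panel 295/1617 = 18.2% → the external panel
Applied research: the external panel 88/143 = 61.5%, the 2024 panel 176/350 = 50.3% → the external panel
Infrastructure: the external panel 68/160 = 42.5%, the 2024 panel 53/186 = 28.5% → the external panel
Overall: the external panel 472/1478 = 31.9%, the 2024 panel 559/2210 = 25.3% → the external panel
The external panel wins overall and in every proposal group — no reversal.

No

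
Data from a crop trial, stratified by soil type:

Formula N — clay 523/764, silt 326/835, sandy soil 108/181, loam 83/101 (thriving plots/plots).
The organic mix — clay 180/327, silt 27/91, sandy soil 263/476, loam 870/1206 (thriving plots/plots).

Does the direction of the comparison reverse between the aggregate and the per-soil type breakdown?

Yes

Clay: Formula N 523/764 = 68.5%, the organic mix 180/327 = 55.0% → Formula N
Silt: Formula N 326/835 = 39.0%, the organic mix 27/91 = 29.7% → Formula N
Sandy soil: Formula N 108/181 = 59.7%, the organic mix 263/476 = 55.3% → Formula N
Loam: Formula N 83/101 = 82.2%, the organic mix 870/1206 = 72.1% → Formula N
Overall: Formula N 1040/1881 = 55.3%, the organic mix 1340/2100 = 63.8% → the organic mix
Formula N wins each soil group but the organic mix wins overall — the comparison reverses. Formula N's plots skew toward silt, which has a lower base rate.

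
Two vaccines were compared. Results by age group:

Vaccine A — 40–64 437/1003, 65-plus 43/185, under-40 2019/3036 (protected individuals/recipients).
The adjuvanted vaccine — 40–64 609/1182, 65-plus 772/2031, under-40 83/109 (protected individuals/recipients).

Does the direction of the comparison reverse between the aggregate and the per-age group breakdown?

40–64: Vaccine A 437/1003 = 43.6%, the adjuvanted vaccine 609/1182 = 51.5% → the adjuvanted vaccine
65-plus: Vaccine A 43/185 = 23.2%, the adjuvanted vaccine 772/2031 = 38.0% → the adjuvanted vaccine
Under-40: Vaccine A 2019/3036 = 66.5%, the adjuvanted vaccine 83/109 = 76.1% → the adjuvanted vaccine
Overall: Vaccine A 2499/4224 = 59.2%, the adjuvanted vaccine 1464/3322 = 44.1% → Vaccine A
The adjuvanted vaccine wins each age group but Vaccine A wins overall — the comparison reverses. The adjuvanted vaccine's recipients skew toward 65-plus, which has a lower base rate.

Yes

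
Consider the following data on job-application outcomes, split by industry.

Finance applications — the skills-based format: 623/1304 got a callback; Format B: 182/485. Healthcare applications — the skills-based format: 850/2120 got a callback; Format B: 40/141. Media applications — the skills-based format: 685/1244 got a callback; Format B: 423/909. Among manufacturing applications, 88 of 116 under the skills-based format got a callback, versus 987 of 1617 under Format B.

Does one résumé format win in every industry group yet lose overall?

Finance: the skills-based format 623/1304 = 47.8%, Format B 182/485 = 37.5% → the skills-based format
Healthcare: the skills-based format 850/2120 = 40.1%, Format B 40/141 = 28.4% → the skills-based format
Media: the skills-based format 685/1244 = 55.1%, Format B 423/909 = 46.5% → the skills-based format
Manufacturing: the skills-based format 88/116 = 75.9%, Format B 987/1617 = 61.0% → the skills-based format
Overall: the skills-based format 2246/4784 = 46.9%, Format B 1632/3152 = 51.8% → Format B
The skills-based format wins each industry group but Format B wins overall — the comparison reverses. The skills-based format's applications skew toward healthcare, which has a lower base rate.

Yes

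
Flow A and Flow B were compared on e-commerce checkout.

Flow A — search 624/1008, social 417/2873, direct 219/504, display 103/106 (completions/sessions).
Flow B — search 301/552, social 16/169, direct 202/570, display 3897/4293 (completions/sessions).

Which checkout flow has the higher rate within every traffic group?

Search: Flow A 624/1008 = 61.9%, Flow B 301/552 = 54.5% → Flow A
Social: Flow A 417/2873 = 14.5%, Flow B 16/169 = 9.5% → Flow A
Direct: Flow A 219/504 = 43.5%, Flow B 202/570 = 35.4% → Flow A
Display: Flow A 103/106 = 97.2%, Flow B 3897/4293 = 90.8% → Flow A
Flow A has the higher rate in all 4 groups.

Flow A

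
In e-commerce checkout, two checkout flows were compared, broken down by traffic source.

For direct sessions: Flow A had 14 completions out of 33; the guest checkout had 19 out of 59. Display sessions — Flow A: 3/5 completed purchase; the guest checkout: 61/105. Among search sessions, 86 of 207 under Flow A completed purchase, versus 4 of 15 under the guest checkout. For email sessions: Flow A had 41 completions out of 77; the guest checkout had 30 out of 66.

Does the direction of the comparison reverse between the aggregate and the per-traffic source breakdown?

Direct: Flow A 14/33 = 42.4%, the guest checkout 19/59 = 32.2% → Flow A
Display: Flow A 3/5 = 60.0%, the guest checkout 61/105 = 58.1% → Flow A
Search: Flow A 86/207 = 41.5%, the guest checkout 4/15 = 26.7% → Flow A
Email: Flow A 41/77 = 53.2%, the guest checkout 30/66 = 45.5% → Flow A
Overall: Flow A 144/322 = 44.7%, the guest checkout 114/245 = 46.5% → the guest checkout
Flow A wins each traffic group but the guest checkout wins overall — the comparison reverses. Flow A's sessions skew toward search, which has a lower base rate.

Yes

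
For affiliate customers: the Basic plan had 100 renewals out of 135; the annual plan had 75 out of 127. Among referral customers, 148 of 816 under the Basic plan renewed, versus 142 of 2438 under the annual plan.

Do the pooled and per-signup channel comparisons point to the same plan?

Affiliate: the Basic plan 100/135 = 74.1%, the annual plan 75/127 = 59.1% → the Basic plan
Referral: the Basic plan 148/816 = 18.1%, the annual plan 142/2438 = 5.8% → the Basic plan
Overall: the Basic plan 248/951 = 26.1%, the annual plan 217/2565 = 8.5% → the Basic plan
The Basic plan wins overall and in every signup group — no reversal.

Yes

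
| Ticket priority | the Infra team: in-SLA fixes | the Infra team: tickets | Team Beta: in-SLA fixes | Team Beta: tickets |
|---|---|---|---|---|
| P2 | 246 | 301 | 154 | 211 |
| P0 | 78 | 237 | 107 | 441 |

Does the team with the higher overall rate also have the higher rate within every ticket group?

P2: the Infra team 246/301 = 81.7%, Team Beta 154/211 = 73.0% → the Infra team
P0: the Infra team 78/237 = 32.9%, Team Beta 107/441 = 24.3% → the Infra team
Overall: the Infra team 324/538 = 60.2%, Team Beta 261/652 = 40.0% → the Infra team
The Infra team wins overall and in every ticket group — no reversal.

Yes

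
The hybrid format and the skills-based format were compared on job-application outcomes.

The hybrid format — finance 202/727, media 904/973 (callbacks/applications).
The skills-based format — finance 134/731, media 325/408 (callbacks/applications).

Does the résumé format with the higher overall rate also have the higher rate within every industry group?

Finance: the hybrid format 202/727 = 27.8%, the skills-based format 134/731 = 18.3% → the hybrid format
Media: the hybrid format 904/973 = 92.9%, the skills-based format 325/408 = 79.7% → the hybrid format
Overall: the hybrid format 1106/1700 = 65.1%, the skills-based format 459/1139 = 40.3% → the hybrid format
The hybrid format wins overall and in every industry group — no reversal.

Yes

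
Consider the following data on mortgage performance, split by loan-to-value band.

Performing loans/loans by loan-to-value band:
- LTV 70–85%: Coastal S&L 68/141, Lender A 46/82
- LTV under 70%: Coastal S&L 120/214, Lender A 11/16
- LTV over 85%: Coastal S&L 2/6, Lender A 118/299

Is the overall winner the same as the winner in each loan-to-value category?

LTV 70–85%: Coastal S&L 68/141 = 48.2%, Lender A 46/82 = 56.1% → Lender A
LTV under 70%: Coastal S&L 120/214 = 56.1%, Lender A 11/16 = 68.8% → Lender A
LTV over 85%: Coastal S&L 2/6 = 33.3%, Lender A 118/299 = 39.5% → Lender A
Overall: Coastal S&L 190/361 = 52.6%, Lender A 175/397 = 44.1% → Coastal S&L
Lender A wins each loan-to-value group but Coastal S&L wins overall — the comparison reverses. Lender A's loans skew toward LTV over 85%, which has a lower base rate.

No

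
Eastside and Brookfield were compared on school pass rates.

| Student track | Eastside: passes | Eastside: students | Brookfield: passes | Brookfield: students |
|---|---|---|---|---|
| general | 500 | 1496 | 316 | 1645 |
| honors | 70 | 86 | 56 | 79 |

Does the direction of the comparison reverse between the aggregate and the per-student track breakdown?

No

General: Eastside 500/1496 = 33.4%, Brookfield 316/1645 = 19.2% → Eastside
Honors: Eastside 70/86 = 81.4%, Brookfield 56/79 = 70.9% → Eastside
Overall: Eastside 570/1582 = 36.0%, Brookfield 372/1724 = 21.6% → Eastside
Eastside wins overall and in every student group — no reversal.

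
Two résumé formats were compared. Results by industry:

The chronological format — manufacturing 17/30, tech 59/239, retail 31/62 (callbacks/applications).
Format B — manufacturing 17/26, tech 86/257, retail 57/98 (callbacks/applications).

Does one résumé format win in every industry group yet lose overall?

Manufacturing: the chronological format 17/30 = 56.7%, Format B 17/26 = 65.4% → Format B
Tech: the chronological format 59/239 = 24.7%, Format B 86/257 = 33.5% → Format B
Retail: the chronological format 31/62 = 50.0%, Format B 57/98 = 58.2% → Format B
Overall: the chronological format 107/331 = 32.3%, Format B 160/381 = 42.0% → Format B
Format B wins overall and in every industry group — no reversal.

No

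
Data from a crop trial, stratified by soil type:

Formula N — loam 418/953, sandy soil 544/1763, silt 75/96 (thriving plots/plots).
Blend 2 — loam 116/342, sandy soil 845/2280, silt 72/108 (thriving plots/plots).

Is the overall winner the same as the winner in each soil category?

No

Loam: Formula N 418/953 = 43.9%, Blend 2 116/342 = 33.9% → Formula N
Sandy soil: Formula N 544/1763 = 30.9%, Blend 2 845/2280 = 37.1% → Blend 2
Silt: Formula N 75/96 = 78.1%, Blend 2 72/108 = 66.7% → Formula N
Overall: Formula N 1037/2812 = 36.9%, Blend 2 1033/2730 = 37.8% → Blend 2
Neither sweeps: Formula N wins 2 of 3 groups, Blend 2 wins 1. Blend 2 wins overall but not every group — no Simpson reversal.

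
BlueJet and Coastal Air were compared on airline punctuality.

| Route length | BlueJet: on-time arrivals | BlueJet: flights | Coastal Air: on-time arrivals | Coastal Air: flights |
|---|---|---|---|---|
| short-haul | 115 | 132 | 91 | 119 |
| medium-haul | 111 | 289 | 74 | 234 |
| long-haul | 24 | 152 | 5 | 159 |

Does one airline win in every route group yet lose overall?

Short-haul: BlueJet 115/132 = 87.1%, Coastal Air 91/119 = 76.5% → BlueJet
Medium-haul: BlueJet 111/289 = 38.4%, Coastal Air 74/234 = 31.6% → BlueJet
Long-haul: BlueJet 24/152 = 15.8%, Coastal Air 5/159 = 3.1% → BlueJet
Overall: BlueJet 250/573 = 43.6%, Coastal Air 170/512 = 33.2% → BlueJet
BlueJet wins overall and in every route group — no reversal.

No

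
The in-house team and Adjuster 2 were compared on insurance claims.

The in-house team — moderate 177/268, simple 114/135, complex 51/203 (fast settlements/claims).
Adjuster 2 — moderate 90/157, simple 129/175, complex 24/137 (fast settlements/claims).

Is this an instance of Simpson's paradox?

No

Moderate: the in-house team 177/268 = 66.0%, Adjuster 2 90/157 = 57.3% → the in-house team
Simple: the in-house team 114/135 = 84.4%, Adjuster 2 129/175 = 73.7% → the in-house team
Complex: the in-house team 51/203 = 25.1%, Adjuster 2 24/137 = 17.5% → the in-house team
Overall: the in-house team 342/606 = 56.4%, Adjuster 2 243/469 = 51.8% → the in-house team
The in-house team wins overall and in every claim group — no reversal.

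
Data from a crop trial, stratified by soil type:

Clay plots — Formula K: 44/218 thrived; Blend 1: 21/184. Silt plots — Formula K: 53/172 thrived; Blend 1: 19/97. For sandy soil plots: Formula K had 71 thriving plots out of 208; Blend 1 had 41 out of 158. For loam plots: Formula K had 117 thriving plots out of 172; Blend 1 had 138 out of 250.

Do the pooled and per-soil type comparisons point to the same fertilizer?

Yes

Clay: Formula K 44/218 = 20.2%, Blend 1 21/184 = 11.4% → Formula K
Silt: Formula K 53/172 = 30.8%, Blend 1 19/97 = 19.6% → Formula K
Sandy soil: Formula K 71/208 = 34.1%, Blend 1 41/158 = 25.9% → Formula K
Loam: Formula K 117/172 = 68.0%, Blend 1 138/250 = 55.2% → Formula K
Overall: Formula K 285/770 = 37.0%, Blend 1 219/689 = 31.8% → Formula K
Formula K wins overall and in every soil group — no reversal.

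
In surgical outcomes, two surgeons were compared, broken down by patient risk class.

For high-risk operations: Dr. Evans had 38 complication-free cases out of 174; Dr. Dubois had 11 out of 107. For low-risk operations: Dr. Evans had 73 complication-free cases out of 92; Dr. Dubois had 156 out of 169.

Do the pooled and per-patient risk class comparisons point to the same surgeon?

No

High-risk: Dr. Evans 38/174 = 21.8%, Dr. Dubois 11/107 = 10.3% → Dr. Evans
Low-risk: Dr. Evans 73/92 = 79.3%, Dr. Dubois 156/169 = 92.3% → Dr. Dubois
Overall: Dr. Evans 111/266 = 41.7%, Dr. Dubois 167/276 = 60.5% → Dr. Dubois
Neither sweeps: Dr. Evans wins 1 of 2 groups, Dr. Dubois wins 1. Dr. Dubois wins overall but not every group — no Simpson reversal.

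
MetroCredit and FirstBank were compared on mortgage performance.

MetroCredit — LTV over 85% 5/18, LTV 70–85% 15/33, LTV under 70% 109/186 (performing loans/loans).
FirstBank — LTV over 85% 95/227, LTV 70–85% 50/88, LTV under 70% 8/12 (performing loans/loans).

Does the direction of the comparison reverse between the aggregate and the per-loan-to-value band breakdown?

LTV over 85%: MetroCredit 5/18 = 27.8%, FirstBank 95/227 = 41.9% → FirstBank
LTV 70–85%: MetroCredit 15/33 = 45.5%, FirstBank 50/88 = 56.8% → FirstBank
LTV under 70%: MetroCredit 109/186 = 58.6%, FirstBank 8/12 = 66.7% → FirstBank
Overall: MetroCredit 129/237 = 54.4%, FirstBank 153/327 = 46.8% → MetroCredit
FirstBank wins each loan-to-value group but MetroCredit wins overall — the comparison reverses. FirstBank's loans skew toward LTV over 85%, which has a lower base rate.

Yes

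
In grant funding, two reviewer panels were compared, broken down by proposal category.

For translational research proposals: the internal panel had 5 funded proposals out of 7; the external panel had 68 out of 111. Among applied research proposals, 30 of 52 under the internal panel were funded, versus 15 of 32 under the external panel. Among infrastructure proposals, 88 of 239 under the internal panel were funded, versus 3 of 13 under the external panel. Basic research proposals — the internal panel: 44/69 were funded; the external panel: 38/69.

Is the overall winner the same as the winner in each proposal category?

Translational research: the internal panel 5/7 = 71.4%, the external panel 68/111 = 61.3% → the internal panel
Applied research: the internal panel 30/52 = 57.7%, the external panel 15/32 = 46.9% → the internal panel
Infrastructure: the internal panel 88/239 = 36.8%, the external panel 3/13 = 23.1% → the internal panel
Basic research: the internal panel 44/69 = 63.8%, the external panel 38/69 = 55.1% → the internal panel
Overall: the internal panel 167/367 = 45.5%, the external panel 124/225 = 55.1% → the external panel
The internal panel wins each proposal group but the external panel wins overall — the comparison reverses. The internal panel's proposals skew toward infrastructure, which has a lower base rate.

No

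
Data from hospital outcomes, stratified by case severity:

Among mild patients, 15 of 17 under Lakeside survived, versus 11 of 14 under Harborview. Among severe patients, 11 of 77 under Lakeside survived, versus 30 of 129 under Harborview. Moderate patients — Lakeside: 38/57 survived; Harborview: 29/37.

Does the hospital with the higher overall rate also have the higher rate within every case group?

No

Mild: Lakeside 15/17 = 88.2%, Harborview 11/14 = 78.6% → Lakeside
Severe: Lakeside 11/77 = 14.3%, Harborview 30/129 = 23.3% → Harborview
Moderate: Lakeside 38/57 = 66.7%, Harborview 29/37 = 78.4% → Harborview
Overall: Lakeside 64/151 = 42.4%, Harborview 70/180 = 38.9% → Lakeside
Neither sweeps: Lakeside wins 1 of 3 groups, Harborview wins 2. Lakeside wins overall but not every group — no Simpson reversal.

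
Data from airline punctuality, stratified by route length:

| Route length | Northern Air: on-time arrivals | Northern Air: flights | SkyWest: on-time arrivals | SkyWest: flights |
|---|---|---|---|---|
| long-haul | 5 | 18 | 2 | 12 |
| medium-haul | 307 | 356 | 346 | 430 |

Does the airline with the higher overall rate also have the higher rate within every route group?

Yes

Long-haul: Northern Air 5/18 = 27.8%, SkyWest 2/12 = 16.7% → Northern Air
Medium-haul: Northern Air 307/356 = 86.2%, SkyWest 346/430 = 80.5% → Northern Air
Overall: Northern Air 312/374 = 83.4%, SkyWest 348/442 = 78.7% → Northern Air
Northern Air wins overall and in every route group — no reversal.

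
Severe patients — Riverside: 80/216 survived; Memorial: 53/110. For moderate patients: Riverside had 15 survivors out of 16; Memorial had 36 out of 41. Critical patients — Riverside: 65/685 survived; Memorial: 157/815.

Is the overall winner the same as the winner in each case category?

Severe: Riverside 80/216 = 37.0%, Memorial 53/110 = 48.2% → Memorial
Moderate: Riverside 15/16 = 93.8%, Memorial 36/41 = 87.8% → Riverside
Critical: Riverside 65/685 = 9.5%, Memorial 157/815 = 19.3% → Memorial
Overall: Riverside 160/917 = 17.4%, Memorial 246/966 = 25.5% → Memorial
Neither sweeps: Riverside wins 1 of 3 groups, Memorial wins 2. Memorial wins overall but not every group — no Simpson reversal.

No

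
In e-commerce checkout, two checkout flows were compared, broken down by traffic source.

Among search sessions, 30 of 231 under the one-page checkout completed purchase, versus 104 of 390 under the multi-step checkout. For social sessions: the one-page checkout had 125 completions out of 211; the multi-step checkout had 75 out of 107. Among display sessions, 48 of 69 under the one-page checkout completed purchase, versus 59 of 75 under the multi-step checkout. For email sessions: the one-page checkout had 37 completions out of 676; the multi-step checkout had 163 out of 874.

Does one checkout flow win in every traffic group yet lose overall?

Search: the one-page checkout 30/231 = 13.0%, the multi-step checkout 104/390 = 26.7% → the multi-step checkout
Social: the one-page checkout 125/211 = 59.2%, the multi-step checkout 75/107 = 70.1% → the multi-step checkout
Display: the one-page checkout 48/69 = 69.6%, the multi-step checkout 59/75 = 78.7% → the multi-step checkout
Email: the one-page checkout 37/676 = 5.5%, the multi-step checkout 163/874 = 18.6% → the multi-step checkout
Overall: the one-page checkout 240/1187 = 20.2%, the multi-step checkout 401/1446 = 27.7% → the multi-step checkout
The multi-step checkout wins overall and in every traffic group — no reversal.

No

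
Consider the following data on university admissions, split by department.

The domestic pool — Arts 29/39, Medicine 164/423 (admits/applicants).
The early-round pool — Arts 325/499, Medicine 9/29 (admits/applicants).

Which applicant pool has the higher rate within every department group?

the domestic pool

Arts: the domestic pool 29/39 = 74.4%, the early-round pool 325/499 = 65.1% → the domestic pool
Medicine: the domestic pool 164/423 = 38.8%, the early-round pool 9/29 = 31.0% → the domestic pool
The domestic pool has the higher rate in both groups.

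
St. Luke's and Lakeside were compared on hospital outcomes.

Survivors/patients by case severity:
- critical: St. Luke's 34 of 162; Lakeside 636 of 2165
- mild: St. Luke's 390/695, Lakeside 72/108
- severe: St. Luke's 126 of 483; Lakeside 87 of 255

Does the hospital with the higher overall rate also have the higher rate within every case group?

No

Critical: St. Luke's 34/162 = 21.0%, Lakeside 636/2165 = 29.4% → Lakeside
Mild: St. Luke's 390/695 = 56.1%, Lakeside 72/108 = 66.7% → Lakeside
Severe: St. Luke's 126/483 = 26.1%, Lakeside 87/255 = 34.1% → Lakeside
Overall: St. Luke's 550/1340 = 41.0%, Lakeside 795/2528 = 31.4% → St. Luke's
Lakeside wins each case group but St. Luke's wins overall — the comparison reverses. Lakeside's patients skew toward critical, which has a lower base rate.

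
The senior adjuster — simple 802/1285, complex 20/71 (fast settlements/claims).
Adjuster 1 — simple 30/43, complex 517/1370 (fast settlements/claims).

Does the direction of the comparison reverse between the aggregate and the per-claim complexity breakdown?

Yes

Simple: the senior adjuster 802/1285 = 62.4%, Adjuster 1 30/43 = 69.8% → Adjuster 1
Complex: the senior adjuster 20/71 = 28.2%, Adjuster 1 517/1370 = 37.7% → Adjuster 1
Overall: the senior adjuster 822/1356 = 60.6%, Adjuster 1 547/1413 = 38.7% → the senior adjuster
Adjuster 1 wins each claim group but the senior adjuster wins overall — the comparison reverses. Adjuster 1's claims skew toward complex, which has a lower base rate.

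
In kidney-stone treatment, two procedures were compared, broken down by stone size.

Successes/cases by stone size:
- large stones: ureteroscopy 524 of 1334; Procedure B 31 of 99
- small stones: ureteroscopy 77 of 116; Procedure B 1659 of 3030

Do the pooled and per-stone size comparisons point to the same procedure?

Large stones: ureteroscopy 524/1334 = 39.3%, Procedure B 31/99 = 31.3% → ureteroscopy
Small stones: ureteroscopy 77/116 = 66.4%, Procedure B 1659/3030 = 54.8% → ureteroscopy
Overall: ureteroscopy 601/1450 = 41.4%, Procedure B 1690/3129 = 54.0% → Procedure B
Ureteroscopy wins each stone group but Procedure B wins overall — the comparison reverses. Ureteroscopy's cases skew toward large stones, which has a lower base rate.

No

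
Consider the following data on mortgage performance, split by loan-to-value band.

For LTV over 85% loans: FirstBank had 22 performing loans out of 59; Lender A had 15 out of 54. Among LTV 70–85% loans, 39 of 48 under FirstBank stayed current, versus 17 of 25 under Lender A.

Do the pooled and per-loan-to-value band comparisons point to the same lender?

Yes

LTV over 85%: FirstBank 22/59 = 37.3%, Lender A 15/54 = 27.8% → FirstBank
LTV 70–85%: FirstBank 39/48 = 81.2%, Lender A 17/25 = 68.0% → FirstBank
Overall: FirstBank 61/107 = 57.0%, Lender A 32/79 = 40.5% → FirstBank
FirstBank wins overall and in every loan-to-value group — no reversal.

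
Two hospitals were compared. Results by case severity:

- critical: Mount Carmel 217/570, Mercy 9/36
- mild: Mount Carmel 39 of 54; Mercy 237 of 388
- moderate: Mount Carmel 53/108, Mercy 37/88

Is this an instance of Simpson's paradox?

Critical: Mount Carmel 217/570 = 38.1%, Mercy 9/36 = 25.0% → Mount Carmel
Mild: Mount Carmel 39/54 = 72.2%, Mercy 237/388 = 61.1% → Mount Carmel
Moderate: Mount Carmel 53/108 = 49.1%, Mercy 37/88 = 42.0% → Mount Carmel
Overall: Mount Carmel 309/732 = 42.2%, Mercy 283/512 = 55.3% → Mercy
Mount Carmel wins each case group but Mercy wins overall — the comparison reverses. Mount Carmel's patients skew toward critical, which has a lower base rate.

Yes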